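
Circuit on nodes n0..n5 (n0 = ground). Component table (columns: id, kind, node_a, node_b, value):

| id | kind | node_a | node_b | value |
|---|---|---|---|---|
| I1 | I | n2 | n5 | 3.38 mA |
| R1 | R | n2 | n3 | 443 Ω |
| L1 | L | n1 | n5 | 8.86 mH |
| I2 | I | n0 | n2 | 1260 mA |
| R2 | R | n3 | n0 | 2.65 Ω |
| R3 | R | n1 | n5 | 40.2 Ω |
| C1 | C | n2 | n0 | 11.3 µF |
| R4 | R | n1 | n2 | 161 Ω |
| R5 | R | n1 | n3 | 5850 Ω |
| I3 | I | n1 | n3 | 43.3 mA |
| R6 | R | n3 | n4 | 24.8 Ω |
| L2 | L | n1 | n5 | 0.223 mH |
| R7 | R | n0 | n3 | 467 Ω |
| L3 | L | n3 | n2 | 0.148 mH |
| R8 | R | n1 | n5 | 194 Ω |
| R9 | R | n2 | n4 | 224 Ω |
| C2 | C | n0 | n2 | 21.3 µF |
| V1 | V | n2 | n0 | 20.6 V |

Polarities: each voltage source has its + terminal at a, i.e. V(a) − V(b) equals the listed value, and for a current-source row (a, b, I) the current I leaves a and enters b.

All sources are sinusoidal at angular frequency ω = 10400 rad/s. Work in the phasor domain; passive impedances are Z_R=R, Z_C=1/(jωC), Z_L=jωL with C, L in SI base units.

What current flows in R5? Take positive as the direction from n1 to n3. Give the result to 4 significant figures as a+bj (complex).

-0.0001950+0.001472j A

Apply KCL at each of the 5 non-ground nodes and solve the resulting linear system.
Node n1: branches {L1, R3, R4, R5, I3, L2, R8} → V_1 = 14.20-0.2369j
Node n2: branches {I1, R1, I2, C1, R4, L3, R9, C2, V1} → V_2 = 20.60+0.000j
Node n3: branches {R1, R2, R5, I3, R6, R7, L3} → V_3 = 15.34-8.846j
Node n4: branches {R6, R9} → V_4 = 15.87-7.964j
Node n5: branches {I1, L1, R3, L2, R8} → V_5 = 14.20-0.2293j
Source currents: i(V1)=-4.563-3.627j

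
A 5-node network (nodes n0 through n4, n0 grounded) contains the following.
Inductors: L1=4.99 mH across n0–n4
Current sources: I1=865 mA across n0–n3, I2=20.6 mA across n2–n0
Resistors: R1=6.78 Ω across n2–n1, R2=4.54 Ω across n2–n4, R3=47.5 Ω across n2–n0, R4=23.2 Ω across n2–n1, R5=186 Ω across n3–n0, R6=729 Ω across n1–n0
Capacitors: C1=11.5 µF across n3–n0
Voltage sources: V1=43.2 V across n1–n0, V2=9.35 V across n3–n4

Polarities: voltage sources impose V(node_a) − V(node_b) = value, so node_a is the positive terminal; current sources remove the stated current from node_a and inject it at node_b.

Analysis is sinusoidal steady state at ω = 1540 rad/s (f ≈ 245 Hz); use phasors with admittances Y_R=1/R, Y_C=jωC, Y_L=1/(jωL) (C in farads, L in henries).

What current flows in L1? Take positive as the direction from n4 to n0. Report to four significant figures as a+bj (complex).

MNA unknowns: 4 node voltages V₁..V_4 plus 2 source currents (V1, V2)
L1: Y=0.000-0.1301j on G[0,4]
I1: z[0]−=0.865, z[3]+=0.865
R1: Y=0.1475+0.000j on G[2,1]
R2: Y=0.2203+0.000j on G[2,4]
I2: z[2]−=0.0206, z[0]+=0.0206
R3: Y=0.02105+0.000j on G[2,0]
R4: Y=0.04310+0.000j on G[2,1]
C1: Y=0.000+0.01771j on G[3,0]
R5: Y=0.005376+0.000j on G[3,0]
R6: Y=0.001372+0.000j on G[1,0]
V1: row V1−V0=43.2, i_V1 at 1,0
V2: row V3−V4=9.35, i_V2 at 3,4
solve → V1=43.20+0.000j, V2=30.74+10.88j, V3=32.33+21.34j, V4=22.98+21.34j
aux → i_V1=-2.435+2.074j, i_V2=1.069-0.6873j

2.777-2.991j A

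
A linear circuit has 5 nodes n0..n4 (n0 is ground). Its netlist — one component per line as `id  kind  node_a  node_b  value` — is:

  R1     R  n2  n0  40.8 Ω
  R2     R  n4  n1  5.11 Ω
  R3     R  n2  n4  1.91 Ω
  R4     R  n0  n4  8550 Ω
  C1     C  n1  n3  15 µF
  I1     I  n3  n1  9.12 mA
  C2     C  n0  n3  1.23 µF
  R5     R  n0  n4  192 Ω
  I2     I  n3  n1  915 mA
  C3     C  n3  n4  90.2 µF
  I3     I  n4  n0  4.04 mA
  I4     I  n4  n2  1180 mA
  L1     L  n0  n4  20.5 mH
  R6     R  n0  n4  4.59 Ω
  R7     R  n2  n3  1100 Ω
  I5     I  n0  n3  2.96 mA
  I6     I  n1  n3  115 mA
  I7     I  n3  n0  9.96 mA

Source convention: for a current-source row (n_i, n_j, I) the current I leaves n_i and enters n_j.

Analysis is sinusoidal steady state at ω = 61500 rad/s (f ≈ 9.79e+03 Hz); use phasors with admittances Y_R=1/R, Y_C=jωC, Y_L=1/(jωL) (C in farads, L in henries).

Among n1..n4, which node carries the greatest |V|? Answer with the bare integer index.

2

MNA unknowns: 4 node voltages V₁..V_4
R1: Y=0.02451+0.000j on G[2,0]
R2: Y=0.1957+0.000j on G[4,1]
R3: Y=0.5236+0.000j on G[2,4]
R4: Y=0.0001170+0.000j on G[0,4]
C1: Y=0.000+0.9225j on G[1,3]
I1: z[3]−=0.00912, z[1]+=0.00912
C2: Y=0.000+0.07565j on G[0,3]
R5: Y=0.005208+0.000j on G[0,4]
I2: z[3]−=0.915, z[1]+=0.915
C3: Y=0.000+5.547j on G[3,4]
I3: z[4]−=0.00404, z[0]+=0.00404
I4: z[4]−=1.18, z[2]+=1.18
L1: Y=0.000-0.0007932j on G[0,4]
R6: Y=0.2179+0.000j on G[0,4]
R7: Y=0.0009091+0.000j on G[2,3]
I5: z[0]−=0.00296, z[3]+=0.00296
I6: z[1]−=0.115, z[3]+=0.115
I7: z[3]−=0.00996, z[0]+=0.00996
solve → V1=-0.03015-0.7637j, V2=1.923+0.05946j, V3=-0.2054+0.06950j, V4=-0.2373+0.06223j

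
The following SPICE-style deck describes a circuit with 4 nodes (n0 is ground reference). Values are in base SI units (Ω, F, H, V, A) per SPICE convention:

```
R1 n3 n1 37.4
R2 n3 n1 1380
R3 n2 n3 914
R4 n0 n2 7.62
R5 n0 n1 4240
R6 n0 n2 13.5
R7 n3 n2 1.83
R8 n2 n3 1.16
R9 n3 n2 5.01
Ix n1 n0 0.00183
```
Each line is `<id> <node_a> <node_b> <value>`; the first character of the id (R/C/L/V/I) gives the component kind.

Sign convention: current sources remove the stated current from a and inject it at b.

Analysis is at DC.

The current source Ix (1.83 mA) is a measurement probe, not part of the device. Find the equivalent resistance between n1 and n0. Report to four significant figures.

R_eq = 41.50 Ω

Apply KCL at each of the 3 non-ground nodes and solve the resulting linear system.
Node n1: branches {R1, R2, R5, Ix} → V_1 = -0.07594
Node n2: branches {R3, R4, R6, R7, R8, R9} → V_2 = -0.008826
Node n3: branches {R1, R2, R3, R7, R8, R9} → V_3 = -0.009952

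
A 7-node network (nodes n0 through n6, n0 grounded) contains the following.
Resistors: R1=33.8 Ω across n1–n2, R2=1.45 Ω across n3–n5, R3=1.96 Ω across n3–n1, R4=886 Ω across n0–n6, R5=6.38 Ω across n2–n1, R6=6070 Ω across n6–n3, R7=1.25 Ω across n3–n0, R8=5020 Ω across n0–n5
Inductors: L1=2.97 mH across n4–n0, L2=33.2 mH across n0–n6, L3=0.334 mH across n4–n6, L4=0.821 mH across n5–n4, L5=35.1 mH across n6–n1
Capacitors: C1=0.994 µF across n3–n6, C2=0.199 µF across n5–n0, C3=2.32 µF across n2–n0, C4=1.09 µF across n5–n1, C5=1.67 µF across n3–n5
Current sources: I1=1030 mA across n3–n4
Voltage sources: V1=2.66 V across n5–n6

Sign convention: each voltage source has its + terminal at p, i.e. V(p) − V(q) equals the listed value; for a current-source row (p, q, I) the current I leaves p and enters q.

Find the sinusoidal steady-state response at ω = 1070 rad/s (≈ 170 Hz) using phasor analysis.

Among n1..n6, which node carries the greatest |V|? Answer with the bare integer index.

5

Apply KCL at each of the 6 non-ground nodes and solve the resulting linear system.
Node n1: branches {R1, R3, C4, R5, L5} → V_1 = 0.03250-0.08147j
Node n2: branches {R1, C3, R5} → V_2 = 0.03140-0.08189j
Node n3: branches {R2, C1, R3, R6, I1, C5, R7} → V_3 = 0.04645-0.1417j
Node n4: branches {L1, L3, I1, L4} → V_4 = -0.2660-0.08461j
Node n5: branches {R2, C2, C4, C5, R8, L4, V1} → V_5 = 1.604-0.3530j
Node n6: branches {C1, L2, R4, L3, R6, L5, V1} → V_6 = -1.056-0.3530j
Source currents: i(V1)=-0.7694+2.269j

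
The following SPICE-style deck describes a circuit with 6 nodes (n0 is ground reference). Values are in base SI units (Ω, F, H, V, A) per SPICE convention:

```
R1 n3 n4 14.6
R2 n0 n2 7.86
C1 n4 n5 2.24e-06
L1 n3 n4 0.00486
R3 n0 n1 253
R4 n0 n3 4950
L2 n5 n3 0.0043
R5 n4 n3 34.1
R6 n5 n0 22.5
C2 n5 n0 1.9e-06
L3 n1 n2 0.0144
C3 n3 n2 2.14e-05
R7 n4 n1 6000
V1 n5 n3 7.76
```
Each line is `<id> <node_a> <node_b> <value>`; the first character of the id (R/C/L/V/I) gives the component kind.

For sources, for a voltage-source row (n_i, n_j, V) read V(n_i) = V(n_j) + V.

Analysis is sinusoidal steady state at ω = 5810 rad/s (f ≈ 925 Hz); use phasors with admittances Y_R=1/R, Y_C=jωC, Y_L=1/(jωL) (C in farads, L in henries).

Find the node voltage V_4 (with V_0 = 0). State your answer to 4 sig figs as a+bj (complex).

MNA unknowns: 5 node voltages V₁..V_5 plus 1 source current (V1)
R1: Y=0.06849+0.000j on G[3,4]
R2: Y=0.1272+0.000j on G[0,2]
C1: Y=0.000+0.01301j on G[4,5]
L1: Y=0.000-0.03542j on G[3,4]
R3: Y=0.003953+0.000j on G[0,1]
R4: Y=0.0002020+0.000j on G[0,3]
L2: Y=0.000-0.04003j on G[5,3]
R5: Y=0.02933+0.000j on G[4,3]
R6: Y=0.04444+0.000j on G[5,0]
C2: Y=0.000+0.01104j on G[5,0]
L3: Y=0.000-0.01195j on G[1,2]
C3: Y=0.000+0.1243j on G[3,2]
R7: Y=0.0001667+0.000j on G[4,1]
V1: row V5−V3=7.76, i_V1 at 5,3
solve → V1=-1.790-0.2165j, V2=-1.688-0.7953j, V3=-2.512+0.9877j, V4=-2.734+1.966j, V5=5.248+0.9877j
aux → i_V1=-0.2351+0.1049j

-2.734+1.966j V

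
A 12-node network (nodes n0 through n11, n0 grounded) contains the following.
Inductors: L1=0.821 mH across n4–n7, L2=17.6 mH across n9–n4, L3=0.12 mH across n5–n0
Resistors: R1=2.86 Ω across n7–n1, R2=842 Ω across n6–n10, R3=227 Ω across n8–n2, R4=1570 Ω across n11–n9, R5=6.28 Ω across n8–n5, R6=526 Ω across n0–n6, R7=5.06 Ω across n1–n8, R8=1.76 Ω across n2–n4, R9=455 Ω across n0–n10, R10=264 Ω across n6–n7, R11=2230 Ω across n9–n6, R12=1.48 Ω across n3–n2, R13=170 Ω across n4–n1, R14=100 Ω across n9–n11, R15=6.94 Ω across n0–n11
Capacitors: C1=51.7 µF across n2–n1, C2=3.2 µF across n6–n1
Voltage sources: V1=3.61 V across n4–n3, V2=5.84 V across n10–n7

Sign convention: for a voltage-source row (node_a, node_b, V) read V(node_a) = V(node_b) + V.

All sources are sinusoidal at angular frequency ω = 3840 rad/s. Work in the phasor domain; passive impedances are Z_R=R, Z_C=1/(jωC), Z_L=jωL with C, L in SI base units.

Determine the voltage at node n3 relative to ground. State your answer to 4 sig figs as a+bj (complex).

-3.456+1.682j V

Element admittances at ω=3840 rad/s:
  Y(L1) = 0.000-0.3172j S between n4,n7
  Y(L2) = 0.000-0.01480j S between n9,n4
  Y(R1) = 0.3497+0.000j S between n7,n1
  Y(R2) = 0.001188+0.000j S between n6,n10
  Y(R3) = 0.004405+0.000j S between n8,n2
  Y(L3) = 0.000-2.170j S between n5,n0
  Y(R4) = 0.0006369+0.000j S between n11,n9
  Y(R5) = 0.1592+0.000j S between n8,n5
  Y(R6) = 0.001901+0.000j S between n0,n6
  Y(R7) = 0.1976+0.000j S between n1,n8
  Y(R8) = 0.5682+0.000j S between n2,n4
  Y(C1) = 0.000+0.1985j S between n2,n1
  Y(C2) = 0.000+0.01229j S between n6,n1
  Y(R9) = 0.002198+0.000j S between n0,n10
  Y(R10) = 0.003788+0.000j S between n6,n7
  Y(R11) = 0.0004484+0.000j S between n9,n6
  Y(R12) = 0.6757+0.000j S between n3,n2
  Y(R13) = 0.005882+0.000j S between n4,n1
  Y(R14) = 0.01000+0.000j S between n9,n11
  Y(R15) = 0.1441+0.000j S between n0,n11
  V1: constraint V(n4)−V(n3) = 3.61
  V2: constraint V(n10)−V(n7) = 5.84
Assemble and solve the 13×13 MNA system:
  V(n1)=-0.2450-0.1659j  V(n2)=-1.477+1.872j  V(n3)=-3.456+1.682j  V(n4)=0.1544+1.682j  V(n5)=0.004519-0.01134j  V(n6)=0.4581-0.8262j  V(n7)=0.8284+0.4250j  V(n8)=-0.1500-0.07293j  V(n9)=0.9172+1.054j  V(n10)=6.668+0.4250j  V(n11)=0.06305+0.07247j
  i(V1)=-1.337-0.1282j  i(V2)=-0.02203-0.002420j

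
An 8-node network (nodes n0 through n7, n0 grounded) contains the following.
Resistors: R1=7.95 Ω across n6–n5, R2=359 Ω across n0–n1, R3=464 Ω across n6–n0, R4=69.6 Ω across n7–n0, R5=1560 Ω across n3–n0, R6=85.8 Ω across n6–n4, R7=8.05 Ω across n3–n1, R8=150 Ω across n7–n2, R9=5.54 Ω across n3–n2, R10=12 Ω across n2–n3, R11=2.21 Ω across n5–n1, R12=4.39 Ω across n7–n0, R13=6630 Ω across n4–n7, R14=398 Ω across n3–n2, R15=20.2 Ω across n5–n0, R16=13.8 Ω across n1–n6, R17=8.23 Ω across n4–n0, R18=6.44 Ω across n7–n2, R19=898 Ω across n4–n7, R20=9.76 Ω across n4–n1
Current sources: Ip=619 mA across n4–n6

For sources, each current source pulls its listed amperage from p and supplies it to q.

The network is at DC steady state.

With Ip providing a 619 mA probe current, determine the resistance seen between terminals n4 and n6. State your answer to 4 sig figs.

Apply KCL at each of the 7 non-ground nodes and solve the resulting linear system.
Node n1: branches {R2, R7, R11, R16, R20} → V_1 = 1.716
Node n2: branches {R8, R9, R10, R14, R18} → V_2 = 0.7919
Node n3: branches {R5, R7, R9, R10, R14} → V_3 = 1.084
Node n4: branches {R6, R13, R17, R19, R20, Ip} → V_4 = -1.637
Node n5: branches {R1, R11, R15} → V_5 = 2.181
Node n6: branches {R1, R3, R6, R16, Ip} → V_6 = 4.709
Node n7: branches {R4, R8, R12, R13, R18, R19} → V_7 = 0.3113

R_eq = 10.25 Ω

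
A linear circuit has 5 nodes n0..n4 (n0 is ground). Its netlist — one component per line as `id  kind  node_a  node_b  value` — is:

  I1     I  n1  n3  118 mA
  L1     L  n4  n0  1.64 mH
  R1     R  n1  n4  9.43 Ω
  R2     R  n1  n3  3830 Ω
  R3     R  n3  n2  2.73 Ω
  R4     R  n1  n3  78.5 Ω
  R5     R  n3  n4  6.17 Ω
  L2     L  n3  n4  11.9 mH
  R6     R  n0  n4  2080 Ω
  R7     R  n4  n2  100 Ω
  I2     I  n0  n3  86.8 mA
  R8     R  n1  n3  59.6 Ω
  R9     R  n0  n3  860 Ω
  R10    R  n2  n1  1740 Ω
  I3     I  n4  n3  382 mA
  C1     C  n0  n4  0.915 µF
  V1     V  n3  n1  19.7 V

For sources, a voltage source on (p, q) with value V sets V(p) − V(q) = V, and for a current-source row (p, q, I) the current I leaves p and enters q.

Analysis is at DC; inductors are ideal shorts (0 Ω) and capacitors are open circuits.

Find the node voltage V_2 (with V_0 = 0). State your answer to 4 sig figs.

Apply KCL at each of the 4 non-ground nodes and solve the resulting linear system.
Node n1: branches {I1, R1, R2, R4, R8, R10, V1} → V_1 = -19.70
Node n2: branches {R3, R7, R10} → V_2 = -0.03004
Node n3: branches {I1, R2, R3, R4, R5, L2, I2, R8, R9, I3, V1} → V_3 = 0.000
Node n4: branches {L1, R1, R5, L2, R6, R7, I3, C1} → V_4 = 0.000
Source currents: i(L1)=0.08680, i(L2)=2.558, i(V1)=-2.569

-0.03004 V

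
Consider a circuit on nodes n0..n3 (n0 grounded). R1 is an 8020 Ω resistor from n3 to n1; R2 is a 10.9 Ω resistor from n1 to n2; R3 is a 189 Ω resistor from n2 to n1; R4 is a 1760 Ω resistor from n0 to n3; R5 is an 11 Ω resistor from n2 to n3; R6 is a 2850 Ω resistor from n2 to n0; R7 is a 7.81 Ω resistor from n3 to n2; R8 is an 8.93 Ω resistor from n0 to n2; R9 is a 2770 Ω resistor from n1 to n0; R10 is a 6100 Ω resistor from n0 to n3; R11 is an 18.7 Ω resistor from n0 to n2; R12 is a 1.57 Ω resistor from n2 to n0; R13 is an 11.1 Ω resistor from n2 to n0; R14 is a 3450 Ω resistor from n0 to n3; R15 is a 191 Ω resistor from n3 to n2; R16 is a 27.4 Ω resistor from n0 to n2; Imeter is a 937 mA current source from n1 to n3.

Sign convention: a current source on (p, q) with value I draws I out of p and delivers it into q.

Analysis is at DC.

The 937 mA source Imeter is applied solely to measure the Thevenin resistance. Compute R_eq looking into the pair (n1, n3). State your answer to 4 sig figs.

MNA unknowns: 3 node voltages V₁..V_3
R1: Y=0.0001247 on G[3,1]
R2: Y=0.09174 on G[1,2]
R3: Y=0.005291 on G[2,1]
R4: Y=0.0005682 on G[0,3]
R5: Y=0.09091 on G[2,3]
R6: Y=0.0003509 on G[2,0]
R7: Y=0.1280 on G[3,2]
R8: Y=0.1120 on G[0,2]
R9: Y=0.0003610 on G[1,0]
R10: Y=0.0001639 on G[0,3]
R11: Y=0.05348 on G[0,2]
R12: Y=0.6369 on G[2,0]
R13: Y=0.09009 on G[2,0]
R14: Y=0.0002899 on G[0,3]
R15: Y=0.005236 on G[3,2]
R16: Y=0.03650 on G[0,2]
Imeter: z[1]−=0.937, z[3]+=0.937
solve → V1=-9.604, V2=-0.0008353, V3=4.152

R_eq = 14.68 Ω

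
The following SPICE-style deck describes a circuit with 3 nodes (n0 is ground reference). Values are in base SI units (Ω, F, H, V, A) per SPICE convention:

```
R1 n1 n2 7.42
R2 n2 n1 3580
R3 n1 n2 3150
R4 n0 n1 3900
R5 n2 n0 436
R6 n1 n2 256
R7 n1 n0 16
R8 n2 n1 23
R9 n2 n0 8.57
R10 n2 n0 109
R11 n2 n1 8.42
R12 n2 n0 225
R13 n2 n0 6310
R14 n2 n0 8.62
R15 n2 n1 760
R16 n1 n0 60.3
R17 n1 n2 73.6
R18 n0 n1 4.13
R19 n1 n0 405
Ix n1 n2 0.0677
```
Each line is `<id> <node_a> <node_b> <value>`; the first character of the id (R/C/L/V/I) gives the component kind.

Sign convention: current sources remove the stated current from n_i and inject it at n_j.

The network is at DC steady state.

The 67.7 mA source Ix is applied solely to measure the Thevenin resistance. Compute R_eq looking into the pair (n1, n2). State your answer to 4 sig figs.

Element admittances at DC:
  Y(R1) = 0.1348 S between n1,n2
  Y(R2) = 0.0002793 S between n2,n1
  Y(R3) = 0.0003175 S between n1,n2
  Y(R4) = 0.0002564 S between n0,n1
  Y(R5) = 0.002294 S between n2,n0
  Y(R6) = 0.003906 S between n1,n2
  Y(R7) = 0.06250 S between n1,n0
  Y(R8) = 0.04348 S between n2,n1
  Y(R9) = 0.1167 S between n2,n0
  Y(R10) = 0.009174 S between n2,n0
  Y(R11) = 0.1188 S between n2,n1
  Y(R12) = 0.004444 S between n2,n0
  Y(R13) = 0.0001585 S between n2,n0
  Y(R14) = 0.1160 S between n2,n0
  Y(R15) = 0.001316 S between n2,n1
  Y(R16) = 0.01658 S between n1,n0
  Y(R17) = 0.01359 S between n1,n2
  Y(R18) = 0.2421 S between n0,n1
  Y(R19) = 0.002469 S between n1,n0
  Ix: injects 0.0677 A into n2 (from n1)
Assemble and solve the 2×2 MNA system:
  V(n1)=-0.06433  V(n2)=0.08377

R_eq = 2.188 Ω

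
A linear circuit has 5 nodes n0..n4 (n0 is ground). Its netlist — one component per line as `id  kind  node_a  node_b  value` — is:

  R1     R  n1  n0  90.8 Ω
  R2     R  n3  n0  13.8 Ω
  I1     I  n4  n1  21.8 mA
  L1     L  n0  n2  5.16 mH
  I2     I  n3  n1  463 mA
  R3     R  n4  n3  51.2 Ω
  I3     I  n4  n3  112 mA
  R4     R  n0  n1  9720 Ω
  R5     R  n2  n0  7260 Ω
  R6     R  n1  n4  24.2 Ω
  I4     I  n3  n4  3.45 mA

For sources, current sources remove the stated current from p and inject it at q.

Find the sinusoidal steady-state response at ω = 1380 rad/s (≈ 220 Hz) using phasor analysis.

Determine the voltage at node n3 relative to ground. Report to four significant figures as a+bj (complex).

-2.302+0.000j V

Element admittances at ω=1380 rad/s:
  Y(R1) = 0.01101+0.000j S between n1,n0
  Y(R2) = 0.07246+0.000j S between n3,n0
  I1: injects 0.0218 A into n1 (from n4)
  Y(L1) = 0.000-0.1404j S between n0,n2
  I2: injects 0.463 A into n1 (from n3)
  Y(R3) = 0.01953+0.000j S between n4,n3
  I3: injects 0.112 A into n3 (from n4)
  Y(R4) = 0.0001029+0.000j S between n0,n1
  Y(R5) = 0.0001377+0.000j S between n2,n0
  Y(R6) = 0.04132+0.000j S between n1,n4
  I4: injects 0.00345 A into n4 (from n3)
Assemble and solve the 4×4 MNA system:
  V(n1)=15.00+0.000j  V(n2)=0.000+0.000j  V(n3)=-2.302+0.000j  V(n4)=7.307+0.000j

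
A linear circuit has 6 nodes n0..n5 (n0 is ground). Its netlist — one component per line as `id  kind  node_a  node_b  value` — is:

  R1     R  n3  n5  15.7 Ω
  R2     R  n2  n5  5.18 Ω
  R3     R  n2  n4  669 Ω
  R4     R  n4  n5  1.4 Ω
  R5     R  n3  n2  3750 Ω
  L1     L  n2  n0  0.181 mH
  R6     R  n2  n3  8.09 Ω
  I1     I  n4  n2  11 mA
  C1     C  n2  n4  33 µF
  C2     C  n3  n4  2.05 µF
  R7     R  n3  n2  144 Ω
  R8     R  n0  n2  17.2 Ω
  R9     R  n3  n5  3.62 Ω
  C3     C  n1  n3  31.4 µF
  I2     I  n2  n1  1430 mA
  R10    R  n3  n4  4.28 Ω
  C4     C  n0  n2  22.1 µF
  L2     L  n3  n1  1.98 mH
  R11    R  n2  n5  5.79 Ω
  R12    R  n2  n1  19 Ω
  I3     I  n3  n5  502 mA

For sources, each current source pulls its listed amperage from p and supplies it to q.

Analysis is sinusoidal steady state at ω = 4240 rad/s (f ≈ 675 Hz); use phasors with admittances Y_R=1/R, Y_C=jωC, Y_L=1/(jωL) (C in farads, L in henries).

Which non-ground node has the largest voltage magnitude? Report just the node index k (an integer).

Apply KCL at each of the 5 non-ground nodes and solve the resulting linear system.
Node n1: branches {C3, I2, L2, R12} → V_1 = 25.13-6.739j
Node n2: branches {R2, R3, R5, L1, R6, I1, C1, R7, R8, I2, C4, R11, R12} → V_2 = 0.000+0.000j
Node n3: branches {R1, R5, R6, C2, R7, R9, C3, R10, L2, I3} → V_3 = -0.1671+0.9164j
Node n4: branches {R3, R4, I1, C1, C2, R10} → V_4 = 0.4127+0.5220j
Node n5: branches {R1, R2, R4, R9, R11, I3} → V_5 = 0.5211+0.4819j

1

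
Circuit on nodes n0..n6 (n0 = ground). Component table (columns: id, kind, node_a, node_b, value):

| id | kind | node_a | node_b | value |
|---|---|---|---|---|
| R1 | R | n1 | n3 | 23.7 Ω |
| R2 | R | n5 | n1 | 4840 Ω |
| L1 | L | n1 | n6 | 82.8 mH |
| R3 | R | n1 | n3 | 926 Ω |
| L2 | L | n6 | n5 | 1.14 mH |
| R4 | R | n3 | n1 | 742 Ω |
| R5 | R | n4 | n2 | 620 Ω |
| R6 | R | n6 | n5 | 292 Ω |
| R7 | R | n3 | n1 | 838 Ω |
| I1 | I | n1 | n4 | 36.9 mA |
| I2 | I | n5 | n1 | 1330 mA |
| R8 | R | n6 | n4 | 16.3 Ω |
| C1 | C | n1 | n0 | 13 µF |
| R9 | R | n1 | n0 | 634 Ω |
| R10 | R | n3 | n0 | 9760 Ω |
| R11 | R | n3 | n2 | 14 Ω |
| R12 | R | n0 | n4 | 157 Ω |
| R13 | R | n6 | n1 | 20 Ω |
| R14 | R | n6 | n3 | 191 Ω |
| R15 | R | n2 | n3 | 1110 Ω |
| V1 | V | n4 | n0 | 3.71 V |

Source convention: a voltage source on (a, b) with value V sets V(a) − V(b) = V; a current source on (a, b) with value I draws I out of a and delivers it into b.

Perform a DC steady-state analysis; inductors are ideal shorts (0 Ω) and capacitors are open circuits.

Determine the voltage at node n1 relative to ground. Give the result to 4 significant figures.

3.042 V

MNA unknowns: 6 node voltages V₁..V_6 plus 3 source currents (L1, L2, V1)
R1: Y=0.04219 on G[1,3]
R2: Y=0.0002066 on G[5,1]
L1: row V1−V6=0, i_L1 at 1,6
R3: Y=0.001080 on G[1,3]
L2: row V6−V5=0, i_L2 at 6,5
R4: Y=0.001348 on G[3,1]
R5: Y=0.001613 on G[4,2]
R6: Y=0.003425 on G[6,5]
R7: Y=0.001193 on G[3,1]
I1: z[1]−=0.0369, z[4]+=0.0369
I2: z[5]−=1.33, z[1]+=1.33
R8: Y=0.06135 on G[6,4]
C1: Y=0.000 on G[1,0]
R9: Y=0.001577 on G[1,0]
R10: Y=0.0001025 on G[3,0]
R11: Y=0.07143 on G[3,2]
R12: Y=0.006369 on G[0,4]
R13: Y=0.05000 on G[6,1]
R14: Y=0.005236 on G[6,3]
R15: Y=0.0009009 on G[2,3]
V1: row V4−V0=3.71, i_V1 at 4,0
solve → V1=3.042, V2=3.070, V3=3.056, V4=3.710, V5=3.042, V6=3.042
aux → i_L1=1.289, i_L2=1.330, i_V1=-0.02874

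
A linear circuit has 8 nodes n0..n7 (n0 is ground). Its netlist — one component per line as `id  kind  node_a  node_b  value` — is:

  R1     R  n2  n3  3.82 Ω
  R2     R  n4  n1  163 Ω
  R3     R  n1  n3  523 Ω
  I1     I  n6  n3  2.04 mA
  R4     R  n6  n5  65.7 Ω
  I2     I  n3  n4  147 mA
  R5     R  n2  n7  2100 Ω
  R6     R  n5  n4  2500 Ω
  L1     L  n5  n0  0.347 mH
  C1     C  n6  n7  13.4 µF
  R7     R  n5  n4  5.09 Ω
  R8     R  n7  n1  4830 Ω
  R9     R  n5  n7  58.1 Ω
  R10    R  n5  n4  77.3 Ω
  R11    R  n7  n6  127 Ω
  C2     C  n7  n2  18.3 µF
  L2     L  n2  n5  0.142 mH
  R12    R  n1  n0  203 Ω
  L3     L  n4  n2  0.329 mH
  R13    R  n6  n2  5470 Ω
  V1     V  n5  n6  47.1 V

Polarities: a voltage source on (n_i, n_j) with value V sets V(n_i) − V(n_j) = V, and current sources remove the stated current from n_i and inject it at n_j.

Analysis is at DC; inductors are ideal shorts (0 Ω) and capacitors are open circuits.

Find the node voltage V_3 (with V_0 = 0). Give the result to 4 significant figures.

MNA unknowns: 7 node voltages V₁..V_7 plus 4 source currents (L1, L2, L3, V1)
R1: Y=0.2618 on G[2,3]
R2: Y=0.006135 on G[4,1]
R3: Y=0.001912 on G[1,3]
I1: z[6]−=0.00204, z[3]+=0.00204
R4: Y=0.01522 on G[6,5]
I2: z[3]−=0.147, z[4]+=0.147
R5: Y=0.0004762 on G[2,7]
R6: Y=0.0004000 on G[5,4]
L1: row V5−V0=0, i_L1 at 5,0
C1: Y=0.000 on G[6,7]
R7: Y=0.1965 on G[5,4]
R8: Y=0.0002070 on G[7,1]
R9: Y=0.01721 on G[5,7]
R10: Y=0.01294 on G[5,4]
R11: Y=0.007874 on G[7,6]
C2: Y=0.000 on G[7,2]
L2: row V2−V5=0, i_L2 at 2,5
R12: Y=0.004926 on G[1,0]
L3: row V4−V2=0, i_L3 at 4,2
R13: Y=0.0001828 on G[6,2]
V1: row V5−V6=47.1, i_V1 at 5,6
solve → V1=-0.3062, V2=0.000, V3=-0.5520, V4=0.000, V5=0.000, V6=-47.10, V7=-14.39
aux → i_L1=0.001508, i_L2=-0.01483, i_L3=0.1451, i_V1=-0.9810

-0.5520 V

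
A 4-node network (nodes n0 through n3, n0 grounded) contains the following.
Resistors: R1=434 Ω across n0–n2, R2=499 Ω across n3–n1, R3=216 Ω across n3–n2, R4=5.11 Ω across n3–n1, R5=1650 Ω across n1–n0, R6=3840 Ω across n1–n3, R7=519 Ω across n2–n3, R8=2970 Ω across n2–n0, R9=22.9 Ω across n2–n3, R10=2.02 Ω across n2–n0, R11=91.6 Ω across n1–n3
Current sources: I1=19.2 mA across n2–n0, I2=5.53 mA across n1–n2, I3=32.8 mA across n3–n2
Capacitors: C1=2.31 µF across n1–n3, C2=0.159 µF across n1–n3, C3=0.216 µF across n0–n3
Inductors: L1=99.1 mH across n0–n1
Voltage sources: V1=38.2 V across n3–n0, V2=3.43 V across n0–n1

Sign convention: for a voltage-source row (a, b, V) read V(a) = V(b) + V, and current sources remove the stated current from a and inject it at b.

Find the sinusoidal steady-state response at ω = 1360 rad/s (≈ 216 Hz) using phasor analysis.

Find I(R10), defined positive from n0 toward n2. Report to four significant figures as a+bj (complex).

MNA unknowns: 3 node voltages V₁..V_3 plus 2 source currents (V1, V2)
R1: Y=0.002304+0.000j on G[0,2]
R2: Y=0.002004+0.000j on G[3,1]
I1: z[2]−=0.0192, z[0]+=0.0192
R3: Y=0.004630+0.000j on G[3,2]
R4: Y=0.1957+0.000j on G[3,1]
R5: Y=0.0006061+0.000j on G[1,0]
I2: z[1]−=0.00553, z[2]+=0.00553
R6: Y=0.0002604+0.000j on G[1,3]
C1: Y=0.000+0.003142j on G[1,3]
R7: Y=0.001927+0.000j on G[2,3]
R8: Y=0.0003367+0.000j on G[2,0]
L1: Y=0.000-0.007420j on G[0,1]
R9: Y=0.04367+0.000j on G[2,3]
C2: Y=0.000+0.0002162j on G[1,3]
C3: Y=0.000+0.0002938j on G[0,3]
R10: Y=0.4950+0.000j on G[2,0]
I3: z[3]−=0.0328, z[2]+=0.0328
R11: Y=0.01092+0.000j on G[1,3]
V1: row V3−V0=38.2, i_V1 at 3,0
V2: row V0−V1=3.43, i_V2 at 0,1
solve → V1=-3.430+0.000j, V2=3.537+0.000j, V3=38.20+0.000j
aux → i_V1=-10.47-0.1510j, i_V2=-8.692-0.1143j

-1.751+0.000j A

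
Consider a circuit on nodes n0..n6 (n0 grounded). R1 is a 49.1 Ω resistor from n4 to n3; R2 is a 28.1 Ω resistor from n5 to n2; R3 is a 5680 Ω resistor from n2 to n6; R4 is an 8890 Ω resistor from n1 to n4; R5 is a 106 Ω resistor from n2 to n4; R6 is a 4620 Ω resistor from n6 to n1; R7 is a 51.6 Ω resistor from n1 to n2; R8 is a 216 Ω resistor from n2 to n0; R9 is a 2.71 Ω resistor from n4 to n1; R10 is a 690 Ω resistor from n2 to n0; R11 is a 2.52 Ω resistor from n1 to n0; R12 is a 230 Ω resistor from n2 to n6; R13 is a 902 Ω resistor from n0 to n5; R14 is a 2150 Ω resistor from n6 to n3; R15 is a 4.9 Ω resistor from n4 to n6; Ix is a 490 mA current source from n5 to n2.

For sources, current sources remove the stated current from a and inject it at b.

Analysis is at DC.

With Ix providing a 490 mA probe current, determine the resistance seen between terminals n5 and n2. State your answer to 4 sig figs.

Apply KCL at each of the 6 non-ground nodes and solve the resulting linear system.
Node n1: branches {R4, R6, R7, R9, R11} → V_1 = 0.03017
Node n2: branches {R2, R3, R5, R7, R8, R10, R12, Ix} → V_2 = 0.3958
Node n3: branches {R1, R14} → V_3 = 0.04356
Node n4: branches {R1, R4, R5, R9, R15} → V_4 = 0.04339
Node n5: branches {R2, R13, Ix} → V_5 = -12.97
Node n6: branches {R3, R6, R12, R14, R15} → V_6 = 0.05100

R_eq = 27.28 Ω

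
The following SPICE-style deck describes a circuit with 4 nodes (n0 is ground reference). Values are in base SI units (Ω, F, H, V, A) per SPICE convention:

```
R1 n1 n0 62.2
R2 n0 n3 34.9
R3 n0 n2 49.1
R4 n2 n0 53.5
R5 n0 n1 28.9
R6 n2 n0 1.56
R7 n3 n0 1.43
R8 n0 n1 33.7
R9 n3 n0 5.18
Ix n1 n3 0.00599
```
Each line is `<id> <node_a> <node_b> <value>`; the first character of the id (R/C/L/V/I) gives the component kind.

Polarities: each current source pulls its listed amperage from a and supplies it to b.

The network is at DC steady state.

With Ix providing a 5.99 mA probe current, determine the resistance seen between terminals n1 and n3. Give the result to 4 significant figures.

R_eq = 13.53 Ω

MNA unknowns: 3 node voltages V₁..V_3
R1: Y=0.01608 on G[1,0]
R2: Y=0.02865 on G[0,3]
R3: Y=0.02037 on G[0,2]
R4: Y=0.01869 on G[2,0]
R5: Y=0.03460 on G[0,1]
R6: Y=0.6410 on G[2,0]
R7: Y=0.6993 on G[3,0]
R8: Y=0.02967 on G[0,1]
R9: Y=0.1931 on G[3,0]
Ix: z[1]−=0.00599, z[3]+=0.00599
solve → V1=-0.07455, V2=0.000, V3=0.006504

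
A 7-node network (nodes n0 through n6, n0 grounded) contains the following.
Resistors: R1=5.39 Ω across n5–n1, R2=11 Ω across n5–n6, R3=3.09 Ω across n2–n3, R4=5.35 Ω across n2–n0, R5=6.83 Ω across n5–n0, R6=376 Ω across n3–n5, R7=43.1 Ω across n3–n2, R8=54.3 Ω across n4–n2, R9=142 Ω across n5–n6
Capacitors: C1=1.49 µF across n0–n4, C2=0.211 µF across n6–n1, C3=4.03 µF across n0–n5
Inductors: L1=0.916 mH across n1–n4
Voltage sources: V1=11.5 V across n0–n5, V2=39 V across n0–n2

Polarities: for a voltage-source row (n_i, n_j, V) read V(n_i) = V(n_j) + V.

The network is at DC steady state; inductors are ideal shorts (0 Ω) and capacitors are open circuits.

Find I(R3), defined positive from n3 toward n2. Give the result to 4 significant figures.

0.06773 A

MNA unknowns: 6 node voltages V₁..V_6 plus 3 source currents (L1, V1, V2)
R1: Y=0.1855 on G[5,1]
C1: Y=0.000 on G[0,4]
R2: Y=0.09091 on G[5,6]
L1: row V1−V4=0, i_L1 at 1,4
R3: Y=0.3236 on G[2,3]
R4: Y=0.1869 on G[2,0]
R5: Y=0.1464 on G[5,0]
R6: Y=0.002660 on G[3,5]
R7: Y=0.02320 on G[3,2]
R8: Y=0.01842 on G[4,2]
C2: Y=0.000 on G[6,1]
R9: Y=0.007042 on G[5,6]
C3: Y=0.000 on G[0,5]
V1: row V0−V5=11.5, i_V1 at 0,5
V2: row V0−V2=39, i_V2 at 0,2
solve → V1=-13.98, V2=-39.00, V3=-38.79, V4=-13.98, V5=-11.50, V6=-11.50
aux → i_L1=0.4607, i_V1=-1.150, i_V2=-7.823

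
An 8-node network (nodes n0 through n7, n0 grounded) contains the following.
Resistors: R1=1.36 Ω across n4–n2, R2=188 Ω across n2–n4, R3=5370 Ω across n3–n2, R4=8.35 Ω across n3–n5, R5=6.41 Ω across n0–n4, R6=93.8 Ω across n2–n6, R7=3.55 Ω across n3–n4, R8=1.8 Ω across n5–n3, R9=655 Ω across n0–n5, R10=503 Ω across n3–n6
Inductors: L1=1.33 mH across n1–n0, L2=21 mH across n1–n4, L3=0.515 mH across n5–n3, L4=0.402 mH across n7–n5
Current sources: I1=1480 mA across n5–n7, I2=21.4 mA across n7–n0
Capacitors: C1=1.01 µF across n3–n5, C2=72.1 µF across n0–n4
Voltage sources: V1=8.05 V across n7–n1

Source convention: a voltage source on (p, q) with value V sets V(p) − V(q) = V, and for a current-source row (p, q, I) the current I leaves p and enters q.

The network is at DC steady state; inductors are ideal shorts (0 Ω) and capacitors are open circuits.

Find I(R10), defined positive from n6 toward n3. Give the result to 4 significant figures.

-0.01345 A

Element admittances at DC:
  Y(R1) = 0.7353 S between n4,n2
  Y(R2) = 0.005319 S between n2,n4
  Y(R3) = 0.0001862 S between n3,n2
  L1: short n1↔n0 (DC inductor)
  L2: short n1↔n4 (DC inductor)
  Y(R4) = 0.1198 S between n3,n5
  Y(R5) = 0.1560 S between n0,n4
  Y(R6) = 0.01066 S between n2,n6
  Y(R7) = 0.2817 S between n3,n4
  I1: injects 1.48 A into n7 (from n5)
  L3: short n5↔n3 (DC inductor)
  Y(R8) = 0.5556 S between n5,n3
  L4: short n7↔n5 (DC inductor)
  I2: injects 0.0214 A into n0 (from n7)
  Y(R9) = 0.001527 S between n0,n5
  Y(R10) = 0.001988 S between n3,n6
  Y(C1) = 0.000 S between n3,n5
  Y(C2) = 0.000 S between n0,n4
  V1: constraint V(n7)−V(n1) = 8.05
Assemble and solve the 12×12 MNA system:
  V(n1)=0.000  V(n2)=0.02019  V(n3)=8.050  V(n4)=0.000  V(n5)=8.050  V(n6)=1.282  V(n7)=8.050
  i(L1)=-0.03369  i(L2)=-2.283  i(L3)=2.283  i(L4)=3.775  i(V1)=-2.316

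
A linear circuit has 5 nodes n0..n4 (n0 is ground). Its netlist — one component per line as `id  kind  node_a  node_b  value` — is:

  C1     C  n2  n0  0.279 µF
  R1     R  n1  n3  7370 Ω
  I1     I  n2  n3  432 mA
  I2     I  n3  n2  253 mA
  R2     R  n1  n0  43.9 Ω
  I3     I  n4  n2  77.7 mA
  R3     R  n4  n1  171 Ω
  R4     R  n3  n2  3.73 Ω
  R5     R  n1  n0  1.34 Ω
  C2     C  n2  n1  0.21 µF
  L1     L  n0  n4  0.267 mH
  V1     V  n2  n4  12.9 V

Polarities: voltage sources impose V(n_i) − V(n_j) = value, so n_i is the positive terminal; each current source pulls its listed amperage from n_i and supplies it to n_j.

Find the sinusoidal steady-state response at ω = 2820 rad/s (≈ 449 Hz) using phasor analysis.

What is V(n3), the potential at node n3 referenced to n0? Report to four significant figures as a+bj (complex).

Element admittances at ω=2820 rad/s:
  Y(C1) = 0.000+0.0007868j S between n2,n0
  Y(R1) = 0.0001357+0.000j S between n1,n3
  I1: injects 0.432 A into n3 (from n2)
  I2: injects 0.253 A into n2 (from n3)
  Y(R2) = 0.02278+0.000j S between n1,n0
  I3: injects 0.0777 A into n2 (from n4)
  Y(R3) = 0.005848+0.000j S between n4,n1
  Y(R4) = 0.2681+0.000j S between n3,n2
  Y(R5) = 0.7463+0.000j S between n1,n0
  Y(C2) = 0.000+0.0005922j S between n2,n1
  Y(L1) = 0.000-1.328j S between n0,n4
  V1: constraint V(n2)−V(n4) = 12.9
Assemble and solve the 5×5 MNA system:
  V(n1)=0.002486+0.009854j  V(n2)=12.91-0.001440j  V(n3)=13.57-0.001435j  V(n4)=0.01336-0.001440j
  i(V1)=0.07585-0.01780j

13.57-0.001435j V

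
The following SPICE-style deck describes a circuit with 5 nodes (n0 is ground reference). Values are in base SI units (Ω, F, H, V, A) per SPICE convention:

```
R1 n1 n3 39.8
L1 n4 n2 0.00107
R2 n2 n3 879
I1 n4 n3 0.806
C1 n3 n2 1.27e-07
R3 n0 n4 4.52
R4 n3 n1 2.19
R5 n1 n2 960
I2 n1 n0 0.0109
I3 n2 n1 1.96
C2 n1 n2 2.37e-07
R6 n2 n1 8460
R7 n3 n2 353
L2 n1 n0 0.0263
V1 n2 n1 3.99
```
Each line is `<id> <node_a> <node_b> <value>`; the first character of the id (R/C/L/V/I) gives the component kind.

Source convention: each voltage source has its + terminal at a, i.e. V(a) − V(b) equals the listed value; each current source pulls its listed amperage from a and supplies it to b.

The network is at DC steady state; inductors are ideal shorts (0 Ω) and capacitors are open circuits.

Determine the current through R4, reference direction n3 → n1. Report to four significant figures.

MNA unknowns: 4 node voltages V₁..V_4 plus 3 source currents (L1, L2, V1)
R1: Y=0.02513 on G[1,3]
L1: row V4−V2=0, i_L1 at 4,2
R2: Y=0.001138 on G[2,3]
I1: z[4]−=0.806, z[3]+=0.806
C1: Y=0.000 on G[3,2]
R3: Y=0.2212 on G[0,4]
R4: Y=0.4566 on G[3,1]
R5: Y=0.001042 on G[1,2]
I2: z[1]−=0.0109, z[0]+=0.0109
I3: z[2]−=1.96, z[1]+=1.96
C2: Y=0.000 on G[1,2]
R6: Y=0.0001182 on G[2,1]
R7: Y=0.002833 on G[3,2]
L2: row V1−V0=0, i_L2 at 1,0
V1: row V2−V1=3.99, i_V1 at 2,1
solve → V1=0.000, V2=3.990, V3=1.692, V4=3.990
aux → i_L1=-1.689, i_L2=-0.8936, i_V1=-3.662

0.7726 A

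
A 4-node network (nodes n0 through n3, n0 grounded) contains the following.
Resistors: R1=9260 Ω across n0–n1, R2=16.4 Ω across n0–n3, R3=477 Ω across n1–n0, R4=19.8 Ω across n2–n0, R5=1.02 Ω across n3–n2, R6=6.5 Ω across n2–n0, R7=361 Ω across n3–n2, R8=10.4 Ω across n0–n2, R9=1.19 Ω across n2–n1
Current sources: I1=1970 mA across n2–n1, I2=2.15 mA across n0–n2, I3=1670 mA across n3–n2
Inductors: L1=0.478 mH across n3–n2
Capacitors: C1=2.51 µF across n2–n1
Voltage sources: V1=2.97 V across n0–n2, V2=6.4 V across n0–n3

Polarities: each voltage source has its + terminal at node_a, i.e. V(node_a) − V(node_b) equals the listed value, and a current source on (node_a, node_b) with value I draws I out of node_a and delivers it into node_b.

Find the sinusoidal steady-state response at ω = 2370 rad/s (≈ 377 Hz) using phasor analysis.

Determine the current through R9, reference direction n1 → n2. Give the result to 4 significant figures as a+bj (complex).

1.971-0.01392j A

MNA unknowns: 3 node voltages V₁..V_3 plus 2 source currents (V1, V2)
R1: Y=0.0001080+0.000j on G[0,1]
I1: z[2]−=1.97, z[1]+=1.97
R2: Y=0.06098+0.000j on G[0,3]
R3: Y=0.002096+0.000j on G[1,0]
R4: Y=0.05051+0.000j on G[2,0]
R5: Y=0.9804+0.000j on G[3,2]
R6: Y=0.1538+0.000j on G[2,0]
L1: Y=0.000-0.8827j on G[3,2]
I2: z[0]−=0.00215, z[2]+=0.00215
I3: z[3]−=1.67, z[2]+=1.67
R7: Y=0.002770+0.000j on G[3,2]
C1: Y=0.000+0.005949j on G[2,1]
R8: Y=0.09615+0.000j on G[0,2]
R9: Y=0.8403+0.000j on G[2,1]
V1: row V0−V2=2.97, i_V1 at 0,2
V2: row V0−V3=6.4, i_V2 at 0,3
solve → V1=-0.6242-0.01656j, V2=-2.970+0.000j, V3=-6.400+0.000j
aux → i_V1=0.8062-3.028j, i_V2=-2.092+3.028j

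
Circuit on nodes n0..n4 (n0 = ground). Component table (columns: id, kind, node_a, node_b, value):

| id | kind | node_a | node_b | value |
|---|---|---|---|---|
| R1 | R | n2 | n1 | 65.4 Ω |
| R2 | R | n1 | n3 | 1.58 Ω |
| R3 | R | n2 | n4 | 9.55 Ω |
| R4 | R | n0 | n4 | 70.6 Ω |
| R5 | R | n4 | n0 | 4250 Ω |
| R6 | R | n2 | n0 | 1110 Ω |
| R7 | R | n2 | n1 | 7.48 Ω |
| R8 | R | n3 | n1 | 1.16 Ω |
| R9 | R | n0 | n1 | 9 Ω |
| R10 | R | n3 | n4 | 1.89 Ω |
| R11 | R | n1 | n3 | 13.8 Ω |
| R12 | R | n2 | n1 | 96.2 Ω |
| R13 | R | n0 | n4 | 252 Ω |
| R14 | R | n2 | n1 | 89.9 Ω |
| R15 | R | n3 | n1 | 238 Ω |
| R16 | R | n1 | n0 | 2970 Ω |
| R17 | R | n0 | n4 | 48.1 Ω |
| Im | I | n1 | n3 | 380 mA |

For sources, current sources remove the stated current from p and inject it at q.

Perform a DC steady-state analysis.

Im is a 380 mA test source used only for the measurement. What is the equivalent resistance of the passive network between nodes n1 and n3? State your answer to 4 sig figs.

R_eq = 0.6056 Ω

Element admittances at DC:
  Y(R1) = 0.01529 S between n2,n1
  Y(R2) = 0.6329 S between n1,n3
  Y(R3) = 0.1047 S between n2,n4
  Y(R4) = 0.01416 S between n0,n4
  Y(R5) = 0.0002353 S between n4,n0
  Y(R6) = 0.0009009 S between n2,n0
  Y(R7) = 0.1337 S between n2,n1
  Y(R8) = 0.8621 S between n3,n1
  Y(R9) = 0.1111 S between n0,n1
  Y(R10) = 0.5291 S between n3,n4
  Y(R11) = 0.07246 S between n1,n3
  Y(R12) = 0.01040 S between n2,n1
  Y(R13) = 0.003968 S between n0,n4
  Y(R14) = 0.01112 S between n2,n1
  Y(R15) = 0.004202 S between n3,n1
  Y(R16) = 0.0003367 S between n1,n0
  Y(R17) = 0.02079 S between n0,n4
  Im: injects 0.38 A into n3 (from n1)
Assemble and solve the 4×4 MNA system:
  V(n1)=-0.05095  V(n2)=0.02333  V(n3)=0.1792  V(n4)=0.1445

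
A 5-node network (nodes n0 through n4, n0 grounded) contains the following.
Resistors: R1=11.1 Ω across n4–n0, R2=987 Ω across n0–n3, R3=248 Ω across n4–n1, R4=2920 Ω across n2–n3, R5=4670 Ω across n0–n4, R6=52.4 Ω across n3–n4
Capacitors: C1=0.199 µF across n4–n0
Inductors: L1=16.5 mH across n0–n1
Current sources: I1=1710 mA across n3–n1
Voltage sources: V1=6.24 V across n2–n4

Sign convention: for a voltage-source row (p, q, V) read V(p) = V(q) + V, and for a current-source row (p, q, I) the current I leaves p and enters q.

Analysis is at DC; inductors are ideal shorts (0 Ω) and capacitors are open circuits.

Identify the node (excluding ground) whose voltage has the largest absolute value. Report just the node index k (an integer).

3

Element admittances at DC:
  Y(R1) = 0.09009 S between n4,n0
  Y(C1) = 0.000 S between n4,n0
  Y(R2) = 0.001013 S between n0,n3
  L1: short n0↔n1 (DC inductor)
  Y(R3) = 0.004032 S between n4,n1
  I1: injects 1.71 A into n1 (from n3)
  Y(R4) = 0.0003425 S between n2,n3
  Y(R5) = 0.0002141 S between n0,n4
  Y(R6) = 0.01908 S between n3,n4
  V1: constraint V(n2)−V(n4) = 6.24
Assemble and solve the 6×6 MNA system:
  V(n1)=0.000  V(n2)=-10.82  V(n3)=-99.77  V(n4)=-17.06
  i(L1)=-1.641  i(V1)=-0.03046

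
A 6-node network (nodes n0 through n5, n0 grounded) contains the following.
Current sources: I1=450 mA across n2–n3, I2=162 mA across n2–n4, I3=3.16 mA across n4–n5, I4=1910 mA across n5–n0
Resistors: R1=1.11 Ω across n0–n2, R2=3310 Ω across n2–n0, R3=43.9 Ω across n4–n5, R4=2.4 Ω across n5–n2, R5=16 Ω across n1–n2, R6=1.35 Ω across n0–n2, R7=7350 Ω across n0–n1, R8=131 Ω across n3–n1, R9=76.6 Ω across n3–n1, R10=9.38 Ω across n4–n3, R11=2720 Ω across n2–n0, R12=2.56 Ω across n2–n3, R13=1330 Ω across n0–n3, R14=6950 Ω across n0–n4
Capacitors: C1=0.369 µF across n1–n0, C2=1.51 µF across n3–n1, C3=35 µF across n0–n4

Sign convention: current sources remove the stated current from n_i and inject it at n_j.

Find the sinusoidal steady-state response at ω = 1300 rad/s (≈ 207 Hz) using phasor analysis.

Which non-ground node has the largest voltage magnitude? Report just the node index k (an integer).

5

Apply KCL at each of the 5 non-ground nodes and solve the resulting linear system.
Node n1: branches {R5, C1, R7, R8, R9, C2} → V_1 = -0.8728+0.01356j
Node n2: branches {I1, R1, R2, I2, R4, R5, R6, R11, R12} → V_2 = -1.166-0.006230j
Node n3: branches {I1, R8, R9, R10, C2, R12, R13} → V_3 = 0.002781-0.02990j
Node n4: branches {I2, R3, R10, C3, I3, R14} → V_4 = 0.2349-0.1091j
Node n5: branches {R3, R4, I3, I4} → V_5 = -5.433-0.01156j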